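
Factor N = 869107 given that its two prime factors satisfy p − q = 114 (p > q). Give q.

877

Since p = q + 114, we have 869107 = q(q + 114), so q² + 114q − 869107 = 0.
Discriminant: 114² + 4·869107 = 12996 + 3476428 = 3489424; √3489424 = 1868.
q = (−114 + 1868)/2 = 877, and p = q + 114 = 991.
Check: 877 · 991 = 869107.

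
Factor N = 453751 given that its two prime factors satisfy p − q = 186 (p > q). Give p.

Since p = q + 186, we have 453751 = q(q + 186), so q² + 186q − 453751 = 0.
Discriminant: 186² + 4·453751 = 34596 + 1815004 = 1849600; √1849600 = 1360.
q = (−186 + 1360)/2 = 587, and p = q + 186 = 773.
Check: 587 · 773 = 453751.

773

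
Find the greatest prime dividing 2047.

89

2047 = 23 · 89
89 is prime.
So 2047 = 23 · 89; the largest prime factor is 89.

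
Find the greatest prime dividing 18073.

18073 = 11 · 1643
1643 = 31 · 53
53 is prime.
So 18073 = 11 · 31 · 53; the largest prime factor is 53.

53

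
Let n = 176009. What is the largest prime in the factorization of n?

176009 = 37 · 4757
4757 = 67 · 71
71 is prime.
So 176009 = 37 · 67 · 71; the largest prime factor is 71.

71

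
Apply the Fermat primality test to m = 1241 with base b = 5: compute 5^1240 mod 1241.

1172

5^1 ≡ 5 (mod 1241)
5^2 ≡ 5^2 = 25 ≡ 25 (mod 1241)
5^4 ≡ 25^2 = 625 ≡ 625 (mod 1241)
5^8 ≡ 625^2 = 390625 ≡ 951 (mod 1241)
5^16 ≡ 951^2 = 904401 ≡ 953 (mod 1241)
5^32 ≡ 953^2 = 908209 ≡ 1038 (mod 1241)
5^64 ≡ 1038^2 = 1077444 ≡ 256 (mod 1241)
5^128 ≡ 256^2 = 65536 ≡ 1004 (mod 1241)
5^256 ≡ 1004^2 = 1008016 ≡ 324 (mod 1241)
5^512 ≡ 324^2 = 104976 ≡ 732 (mod 1241)
5^1024 ≡ 732^2 = 535824 ≡ 953 (mod 1241)
1240 = 1024 + 128 + 64 + 16 + 8 in binary powers of 2.
So 5^1240 ≡ 953 · 1004 · 256 · 953 · 951 ≡ 1172 (mod 1241).
Since 1172 ≠ 1, base 5 is a Fermat witness: 1241 is composite.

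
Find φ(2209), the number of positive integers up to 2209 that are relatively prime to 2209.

Factor: 2209 = 47^2.
φ(2209) = 47^1·(47−1) = 2162.

2162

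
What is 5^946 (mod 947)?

5^1 ≡ 5 (mod 947)
5^2 ≡ 5^2 = 25 ≡ 25 (mod 947)
5^4 ≡ 25^2 = 625 ≡ 625 (mod 947)
5^8 ≡ 625^2 = 390625 ≡ 461 (mod 947)
5^16 ≡ 461^2 = 212521 ≡ 393 (mod 947)
5^32 ≡ 393^2 = 154449 ≡ 88 (mod 947)
5^64 ≡ 88^2 = 7744 ≡ 168 (mod 947)
5^128 ≡ 168^2 = 28224 ≡ 761 (mod 947)
5^256 ≡ 761^2 = 579121 ≡ 504 (mod 947)
5^512 ≡ 504^2 = 254016 ≡ 220 (mod 947)
946 = 512 + 256 + 128 + 32 + 16 + 2 in binary powers of 2.
So 5^946 ≡ 220 · 504 · 761 · 88 · 393 · 25 ≡ 1 (mod 947).
Since the result is 1, base 5 gives no evidence that 947 is composite.

1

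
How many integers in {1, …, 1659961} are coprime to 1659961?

1617408

Factor: 1659961 = 97 · 109 · 157.
φ(1659961) = (97−1) · (109−1) · (157−1) = 96 · 108 · 156 = 1617408.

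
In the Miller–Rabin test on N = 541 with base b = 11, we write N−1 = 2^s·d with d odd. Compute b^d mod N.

489

541 − 1 = 540 = 2^2 · 135, so d = 135.
11^1 ≡ 11 (mod 541)
11^2 ≡ 11^2 = 121 ≡ 121 (mod 541)
11^4 ≡ 121^2 = 14641 ≡ 34 (mod 541)
11^8 ≡ 34^2 = 1156 ≡ 74 (mod 541)
11^16 ≡ 74^2 = 5476 ≡ 66 (mod 541)
11^32 ≡ 66^2 = 4356 ≡ 28 (mod 541)
11^64 ≡ 28^2 = 784 ≡ 243 (mod 541)
11^128 ≡ 243^2 = 59049 ≡ 80 (mod 541)
135 = 128 + 4 + 2 + 1 in binary powers of 2.
So 11^135 ≡ 80 · 34 · 121 · 11 ≡ 489 (mod 541).
Squaring chain: 489 → 540; reaches −1, so base 11 does not prove 541 composite.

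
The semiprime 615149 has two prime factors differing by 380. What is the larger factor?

997

Since p = q + 380, we have 615149 = q(q + 380), so q² + 380q − 615149 = 0.
Discriminant: 380² + 4·615149 = 144400 + 2460596 = 2604996; √2604996 = 1614.
q = (−380 + 1614)/2 = 617, and p = q + 380 = 997.
Check: 617 · 997 = 615149.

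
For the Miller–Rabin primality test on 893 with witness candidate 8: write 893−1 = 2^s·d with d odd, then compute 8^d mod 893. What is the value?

893 − 1 = 892 = 2^2 · 223, so d = 223.
8^1 ≡ 8 (mod 893)
8^2 ≡ 8^2 = 64 ≡ 64 (mod 893)
8^4 ≡ 64^2 = 4096 ≡ 524 (mod 893)
8^8 ≡ 524^2 = 274576 ≡ 425 (mod 893)
8^16 ≡ 425^2 = 180625 ≡ 239 (mod 893)
8^32 ≡ 239^2 = 57121 ≡ 862 (mod 893)
8^64 ≡ 862^2 = 743044 ≡ 68 (mod 893)
8^128 ≡ 68^2 = 4624 ≡ 159 (mod 893)
223 = 128 + 64 + 16 + 8 + 4 + 2 + 1 in binary powers of 2.
So 8^223 ≡ 159 · 68 · 239 · 425 · 524 · 64 · 8 ≡ 521 (mod 893).
Squaring chain: 521 → 862; never reaches −1, so base 8 is a Miller–Rabin witness that 893 is composite.

521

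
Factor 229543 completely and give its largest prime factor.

71

229543 = 53 · 4331
4331 = 61 · 71
71 is prime.
So 229543 = 53 · 61 · 71; the largest prime factor is 71.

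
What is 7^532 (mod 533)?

113

7^1 ≡ 7 (mod 533)
7^2 ≡ 7^2 = 49 ≡ 49 (mod 533)
7^4 ≡ 49^2 = 2401 ≡ 269 (mod 533)
7^8 ≡ 269^2 = 72361 ≡ 406 (mod 533)
7^16 ≡ 406^2 = 164836 ≡ 139 (mod 533)
7^32 ≡ 139^2 = 19321 ≡ 133 (mod 533)
7^64 ≡ 133^2 = 17689 ≡ 100 (mod 533)
7^128 ≡ 100^2 = 10000 ≡ 406 (mod 533)
7^256 ≡ 406^2 = 164836 ≡ 139 (mod 533)
7^512 ≡ 139^2 = 19321 ≡ 133 (mod 533)
532 = 512 + 16 + 4 in binary powers of 2.
So 7^532 ≡ 133 · 139 · 269 ≡ 113 (mod 533).
Since 113 ≠ 1, base 7 is a Fermat witness: 533 is composite.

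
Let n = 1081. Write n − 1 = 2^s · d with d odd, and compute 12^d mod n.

1081 − 1 = 1080 = 2^3 · 135, so d = 135.
12^1 ≡ 12 (mod 1081)
12^2 ≡ 12^2 = 144 ≡ 144 (mod 1081)
12^4 ≡ 144^2 = 20736 ≡ 197 (mod 1081)
12^8 ≡ 197^2 = 38809 ≡ 974 (mod 1081)
12^16 ≡ 974^2 = 948676 ≡ 639 (mod 1081)
12^32 ≡ 639^2 = 408321 ≡ 784 (mod 1081)
12^64 ≡ 784^2 = 614656 ≡ 648 (mod 1081)
12^128 ≡ 648^2 = 419904 ≡ 476 (mod 1081)
135 = 128 + 4 + 2 + 1 in binary powers of 2.
So 12^135 ≡ 476 · 197 · 144 · 12 ≡ 440 (mod 1081).
Squaring chain: 440 → 101 → 472; never reaches −1, so base 12 is a Miller–Rabin witness that 1081 is composite.

440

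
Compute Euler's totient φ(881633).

Factor: 881633 = 61 · 97 · 149.
φ(881633) = (61−1) · (97−1) · (149−1) = 60 · 96 · 148 = 852480.

852480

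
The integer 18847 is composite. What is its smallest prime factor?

47

18847 is odd.
Digit sum 28, not divisible by 3.
Ends in 7: not divisible by 5.
7: 18847 = 7·2692 + 3
11: 18847 = 11·1713 + 4
13: 18847 = 13·1449 + 10
17: 18847 = 17·1108 + 11
19: 18847 = 19·991 + 18
23: 18847 = 23·819 + 10
29: 18847 = 29·649 + 26
31: 18847 = 31·607 + 30
37: 18847 = 37·509 + 14
41: 18847 = 41·459 + 28
43: 18847 = 43·438 + 13
47: 18847 = 47·401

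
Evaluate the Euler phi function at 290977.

276000

Factor: 290977 = 41 · 47 · 151.
φ(290977) = (41−1) · (47−1) · (151−1) = 40 · 46 · 150 = 276000.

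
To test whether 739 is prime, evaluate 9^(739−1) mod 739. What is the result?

1

9^1 ≡ 9 (mod 739)
9^2 ≡ 9^2 = 81 ≡ 81 (mod 739)
9^4 ≡ 81^2 = 6561 ≡ 649 (mod 739)
9^8 ≡ 649^2 = 421201 ≡ 710 (mod 739)
9^16 ≡ 710^2 = 504100 ≡ 102 (mod 739)
9^32 ≡ 102^2 = 10404 ≡ 58 (mod 739)
9^64 ≡ 58^2 = 3364 ≡ 408 (mod 739)
9^128 ≡ 408^2 = 166464 ≡ 189 (mod 739)
9^256 ≡ 189^2 = 35721 ≡ 249 (mod 739)
9^512 ≡ 249^2 = 62001 ≡ 664 (mod 739)
738 = 512 + 128 + 64 + 32 + 2 in binary powers of 2.
So 9^738 ≡ 664 · 189 · 408 · 58 · 81 ≡ 1 (mod 739).
Since the result is 1, base 9 gives no evidence that 739 is composite.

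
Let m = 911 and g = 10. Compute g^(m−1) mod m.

1

10^1 ≡ 10 (mod 911)
10^2 ≡ 10^2 = 100 ≡ 100 (mod 911)
10^4 ≡ 100^2 = 10000 ≡ 890 (mod 911)
10^8 ≡ 890^2 = 792100 ≡ 441 (mod 911)
10^16 ≡ 441^2 = 194481 ≡ 438 (mod 911)
10^32 ≡ 438^2 = 191844 ≡ 534 (mod 911)
10^64 ≡ 534^2 = 285156 ≡ 13 (mod 911)
10^128 ≡ 13^2 = 169 ≡ 169 (mod 911)
10^256 ≡ 169^2 = 28561 ≡ 320 (mod 911)
10^512 ≡ 320^2 = 102400 ≡ 368 (mod 911)
910 = 512 + 256 + 128 + 8 + 4 + 2 in binary powers of 2.
So 10^910 ≡ 368 · 320 · 169 · 441 · 890 · 100 ≡ 1 (mod 911).
Since the result is 1, base 10 gives no evidence that 911 is composite.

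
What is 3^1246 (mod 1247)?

3^1 ≡ 3 (mod 1247)
3^2 ≡ 3^2 = 9 ≡ 9 (mod 1247)
3^4 ≡ 9^2 = 81 ≡ 81 (mod 1247)
3^8 ≡ 81^2 = 6561 ≡ 326 (mod 1247)
3^16 ≡ 326^2 = 106276 ≡ 281 (mod 1247)
3^32 ≡ 281^2 = 78961 ≡ 400 (mod 1247)
3^64 ≡ 400^2 = 160000 ≡ 384 (mod 1247)
3^128 ≡ 384^2 = 147456 ≡ 310 (mod 1247)
3^256 ≡ 310^2 = 96100 ≡ 81 (mod 1247)
3^512 ≡ 81^2 = 6561 ≡ 326 (mod 1247)
3^1024 ≡ 326^2 = 106276 ≡ 281 (mod 1247)
1246 = 1024 + 128 + 64 + 16 + 8 + 4 + 2 in binary powers of 2.
So 3^1246 ≡ 281 · 310 · 384 · 281 · 326 · 81 · 9 ≡ 608 (mod 1247).
Since 608 ≠ 1, base 3 is a Fermat witness: 1247 is composite.

608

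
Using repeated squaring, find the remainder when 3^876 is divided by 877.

3^1 ≡ 3 (mod 877)
3^2 ≡ 3^2 = 9 ≡ 9 (mod 877)
3^4 ≡ 9^2 = 81 ≡ 81 (mod 877)
3^8 ≡ 81^2 = 6561 ≡ 422 (mod 877)
3^16 ≡ 422^2 = 178084 ≡ 53 (mod 877)
3^32 ≡ 53^2 = 2809 ≡ 178 (mod 877)
3^64 ≡ 178^2 = 31684 ≡ 112 (mod 877)
3^128 ≡ 112^2 = 12544 ≡ 266 (mod 877)
3^256 ≡ 266^2 = 70756 ≡ 596 (mod 877)
3^512 ≡ 596^2 = 355216 ≡ 31 (mod 877)
876 = 512 + 256 + 64 + 32 + 8 + 4 in binary powers of 2.
So 3^876 ≡ 31 · 596 · 112 · 178 · 422 · 81 ≡ 1 (mod 877).
Since the result is 1, base 3 gives no evidence that 877 is composite.

1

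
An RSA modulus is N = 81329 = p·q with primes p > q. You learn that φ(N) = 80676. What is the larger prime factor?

487

φ(n) = (p−1)(q−1) = n − (p+q) + 1, so p + q = 81329 − 80676 + 1 = 654.
p and q are the roots of t² − 654t + 81329 = 0.
Discriminant: 654² − 4·81329 = 427716 − 325316 = 102400; √102400 = 320.
q = (654 − 320)/2 = 167, p = (654 + 320)/2 = 487.
Check: 167 · 487 = 81329.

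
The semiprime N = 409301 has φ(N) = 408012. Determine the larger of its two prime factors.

727

φ(n) = (p−1)(q−1) = n − (p+q) + 1, so p + q = 409301 − 408012 + 1 = 1290.
p and q are the roots of t² − 1290t + 409301 = 0.
Discriminant: 1290² − 4·409301 = 1664100 − 1637204 = 26896; √26896 = 164.
q = (1290 − 164)/2 = 563, p = (1290 + 164)/2 = 727.
Check: 563 · 727 = 409301.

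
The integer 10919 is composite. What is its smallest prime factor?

10919 is odd.
Digit sum 20, not divisible by 3.
Ends in 9: not divisible by 5.
7: 10919 = 7·1559 + 6
11: 10919 = 11·992 + 7
13: 10919 = 13·839 + 12
17: 10919 = 17·642 + 5
19: 10919 = 19·574 + 13
23: 10919 = 23·474 + 17
29: 10919 = 29·376 + 15
31: 10919 = 31·352 + 7
37: 10919 = 37·295 + 4
41: 10919 = 41·266 + 13
43: 10919 = 43·253 + 40
47: 10919 = 47·232 + 15
53: 10919 = 53·206 + 1
59: 10919 = 59·185 + 4
61: 10919 = 61·179

61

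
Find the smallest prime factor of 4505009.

4505009 is odd.
Digit sum 23, not divisible by 3.
Ends in 9: not divisible by 5.
7: 4505009 = 7·643572 + 5
11: 4505009 = 11·409546 + 3
13: 4505009 = 13·346539 + 2
17: 4505009 = 17·265000 + 9
19: 4505009 = 19·237105 + 14
23: 4505009 = 23·195869 + 22
29: 4505009 = 29·155345 + 4
31: 4505009 = 31·145322 + 27
37: 4505009 = 37·121757

37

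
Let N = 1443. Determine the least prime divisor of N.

3

1443 is odd.
Digit sum 12, divisible by 3.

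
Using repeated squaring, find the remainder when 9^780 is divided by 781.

9^1 ≡ 9 (mod 781)
9^2 ≡ 9^2 = 81 ≡ 81 (mod 781)
9^4 ≡ 81^2 = 6561 ≡ 313 (mod 781)
9^8 ≡ 313^2 = 97969 ≡ 344 (mod 781)
9^16 ≡ 344^2 = 118336 ≡ 405 (mod 781)
9^32 ≡ 405^2 = 164025 ≡ 15 (mod 781)
9^64 ≡ 15^2 = 225 ≡ 225 (mod 781)
9^128 ≡ 225^2 = 50625 ≡ 641 (mod 781)
9^256 ≡ 641^2 = 410881 ≡ 75 (mod 781)
9^512 ≡ 75^2 = 5625 ≡ 158 (mod 781)
780 = 512 + 256 + 8 + 4 in binary powers of 2.
So 9^780 ≡ 158 · 75 · 344 · 313 ≡ 529 (mod 781).
Since 529 ≠ 1, base 9 is a Fermat witness: 781 is composite.

529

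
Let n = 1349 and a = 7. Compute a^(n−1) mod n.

292

7^1 ≡ 7 (mod 1349)
7^2 ≡ 7^2 = 49 ≡ 49 (mod 1349)
7^4 ≡ 49^2 = 2401 ≡ 1052 (mod 1349)
7^8 ≡ 1052^2 = 1106704 ≡ 524 (mod 1349)
7^16 ≡ 524^2 = 274576 ≡ 729 (mod 1349)
7^32 ≡ 729^2 = 531441 ≡ 1284 (mod 1349)
7^64 ≡ 1284^2 = 1648656 ≡ 178 (mod 1349)
7^128 ≡ 178^2 = 31684 ≡ 657 (mod 1349)
7^256 ≡ 657^2 = 431649 ≡ 1318 (mod 1349)
7^512 ≡ 1318^2 = 1737124 ≡ 961 (mod 1349)
7^1024 ≡ 961^2 = 923521 ≡ 805 (mod 1349)
1348 = 1024 + 256 + 64 + 4 in binary powers of 2.
So 7^1348 ≡ 805 · 1318 · 178 · 1052 ≡ 292 (mod 1349).
Since 292 ≠ 1, base 7 is a Fermat witness: 1349 is composite.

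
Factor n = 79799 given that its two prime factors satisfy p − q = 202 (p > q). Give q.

Since p = q + 202, we have 79799 = q(q + 202), so q² + 202q − 79799 = 0.
Discriminant: 202² + 4·79799 = 40804 + 319196 = 360000; √360000 = 600.
q = (−202 + 600)/2 = 199, and p = q + 202 = 401.
Check: 199 · 401 = 79799.

199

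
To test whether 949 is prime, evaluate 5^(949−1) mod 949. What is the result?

885

5^1 ≡ 5 (mod 949)
5^2 ≡ 5^2 = 25 ≡ 25 (mod 949)
5^4 ≡ 25^2 = 625 ≡ 625 (mod 949)
5^8 ≡ 625^2 = 390625 ≡ 586 (mod 949)
5^16 ≡ 586^2 = 343396 ≡ 807 (mod 949)
5^32 ≡ 807^2 = 651249 ≡ 235 (mod 949)
5^64 ≡ 235^2 = 55225 ≡ 183 (mod 949)
5^128 ≡ 183^2 = 33489 ≡ 274 (mod 949)
5^256 ≡ 274^2 = 75076 ≡ 105 (mod 949)
5^512 ≡ 105^2 = 11025 ≡ 586 (mod 949)
948 = 512 + 256 + 128 + 32 + 16 + 4 in binary powers of 2.
So 5^948 ≡ 586 · 105 · 274 · 235 · 807 · 625 ≡ 885 (mod 949).
Since 885 ≠ 1, base 5 is a Fermat witness: 949 is composite.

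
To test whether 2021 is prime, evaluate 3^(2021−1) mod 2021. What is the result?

3^1 ≡ 3 (mod 2021)
3^2 ≡ 3^2 = 9 ≡ 9 (mod 2021)
3^4 ≡ 9^2 = 81 ≡ 81 (mod 2021)
3^8 ≡ 81^2 = 6561 ≡ 498 (mod 2021)
3^16 ≡ 498^2 = 248004 ≡ 1442 (mod 2021)
3^32 ≡ 1442^2 = 2079364 ≡ 1776 (mod 2021)
3^64 ≡ 1776^2 = 3154176 ≡ 1416 (mod 2021)
3^128 ≡ 1416^2 = 2005056 ≡ 224 (mod 2021)
3^256 ≡ 224^2 = 50176 ≡ 1672 (mod 2021)
3^512 ≡ 1672^2 = 2795584 ≡ 541 (mod 2021)
3^1024 ≡ 541^2 = 292681 ≡ 1657 (mod 2021)
2020 = 1024 + 512 + 256 + 128 + 64 + 32 + 4 in binary powers of 2.
So 3^2020 ≡ 1657 · 541 · 1672 · 224 · 1416 · 1776 · 81 ≡ 253 (mod 2021).
Since 253 ≠ 1, base 3 is a Fermat witness: 2021 is composite.

253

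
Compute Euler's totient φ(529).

506

Factor: 529 = 23^2.
φ(529) = 23^1·(23−1) = 506.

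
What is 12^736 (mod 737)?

12^1 ≡ 12 (mod 737)
12^2 ≡ 12^2 = 144 ≡ 144 (mod 737)
12^4 ≡ 144^2 = 20736 ≡ 100 (mod 737)
12^8 ≡ 100^2 = 10000 ≡ 419 (mod 737)
12^16 ≡ 419^2 = 175561 ≡ 155 (mod 737)
12^32 ≡ 155^2 = 24025 ≡ 441 (mod 737)
12^64 ≡ 441^2 = 194481 ≡ 650 (mod 737)
12^128 ≡ 650^2 = 422500 ≡ 199 (mod 737)
12^256 ≡ 199^2 = 39601 ≡ 540 (mod 737)
12^512 ≡ 540^2 = 291600 ≡ 485 (mod 737)
736 = 512 + 128 + 64 + 32 in binary powers of 2.
So 12^736 ≡ 485 · 199 · 650 · 441 ≡ 639 (mod 737).
Since 639 ≠ 1, base 12 is a Fermat witness: 737 is composite.

639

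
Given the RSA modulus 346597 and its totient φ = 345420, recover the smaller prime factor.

φ(n) = (p−1)(q−1) = n − (p+q) + 1, so p + q = 346597 − 345420 + 1 = 1178.
p and q are the roots of t² − 1178t + 346597 = 0.
Discriminant: 1178² − 4·346597 = 1387684 − 1386388 = 1296; √1296 = 36.
q = (1178 − 36)/2 = 571, p = (1178 + 36)/2 = 607.
Check: 571 · 607 = 346597.

571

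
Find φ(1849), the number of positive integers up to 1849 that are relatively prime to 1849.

1806

Factor: 1849 = 43^2.
φ(1849) = 43^1·(43−1) = 1806.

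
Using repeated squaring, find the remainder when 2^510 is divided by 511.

64

2^1 ≡ 2 (mod 511)
2^2 ≡ 2^2 = 4 ≡ 4 (mod 511)
2^4 ≡ 4^2 = 16 ≡ 16 (mod 511)
2^8 ≡ 16^2 = 256 ≡ 256 (mod 511)
2^16 ≡ 256^2 = 65536 ≡ 128 (mod 511)
2^32 ≡ 128^2 = 16384 ≡ 32 (mod 511)
2^64 ≡ 32^2 = 1024 ≡ 2 (mod 511)
2^128 ≡ 2^2 = 4 ≡ 4 (mod 511)
2^256 ≡ 4^2 = 16 ≡ 16 (mod 511)
510 = 256 + 128 + 64 + 32 + 16 + 8 + 4 + 2 in binary powers of 2.
So 2^510 ≡ 16 · 4 · 2 · 32 · 128 · 256 · 16 · 4 ≡ 64 (mod 511).
Since 64 ≠ 1, base 2 is a Fermat witness: 511 is composite.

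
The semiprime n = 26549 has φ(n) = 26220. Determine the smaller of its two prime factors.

φ(n) = (p−1)(q−1) = n − (p+q) + 1, so p + q = 26549 − 26220 + 1 = 330.
p and q are the roots of t² − 330t + 26549 = 0.
Discriminant: 330² − 4·26549 = 108900 − 106196 = 2704; √2704 = 52.
q = (330 − 52)/2 = 139, p = (330 + 52)/2 = 191.
Check: 139 · 191 = 26549.

139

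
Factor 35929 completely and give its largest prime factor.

61

35929 = 19 · 1891
1891 = 31 · 61
61 is prime.
So 35929 = 19 · 31 · 61; the largest prime factor is 61.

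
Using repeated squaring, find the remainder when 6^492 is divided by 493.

268

6^1 ≡ 6 (mod 493)
6^2 ≡ 6^2 = 36 ≡ 36 (mod 493)
6^4 ≡ 36^2 = 1296 ≡ 310 (mod 493)
6^8 ≡ 310^2 = 96100 ≡ 458 (mod 493)
6^16 ≡ 458^2 = 209764 ≡ 239 (mod 493)
6^32 ≡ 239^2 = 57121 ≡ 426 (mod 493)
6^64 ≡ 426^2 = 181476 ≡ 52 (mod 493)
6^128 ≡ 52^2 = 2704 ≡ 239 (mod 493)
6^256 ≡ 239^2 = 57121 ≡ 426 (mod 493)
492 = 256 + 128 + 64 + 32 + 8 + 4 in binary powers of 2.
So 6^492 ≡ 426 · 239 · 52 · 426 · 458 · 310 ≡ 268 (mod 493).
Since 268 ≠ 1, base 6 is a Fermat witness: 493 is composite.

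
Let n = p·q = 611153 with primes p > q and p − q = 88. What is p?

Since p = q + 88, we have 611153 = q(q + 88), so q² + 88q − 611153 = 0.
Discriminant: 88² + 4·611153 = 7744 + 2444612 = 2452356; √2452356 = 1566.
q = (−88 + 1566)/2 = 739, and p = q + 88 = 827.
Check: 739 · 827 = 611153.

827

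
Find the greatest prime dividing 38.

19

38 = 2 · 19
19 is prime.
So 38 = 2 · 19; the largest prime factor is 19.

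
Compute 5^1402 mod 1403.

5^1 ≡ 5 (mod 1403)
5^2 ≡ 5^2 = 25 ≡ 25 (mod 1403)
5^4 ≡ 25^2 = 625 ≡ 625 (mod 1403)
5^8 ≡ 625^2 = 390625 ≡ 591 (mod 1403)
5^16 ≡ 591^2 = 349281 ≡ 1337 (mod 1403)
5^32 ≡ 1337^2 = 1787569 ≡ 147 (mod 1403)
5^64 ≡ 147^2 = 21609 ≡ 564 (mod 1403)
5^128 ≡ 564^2 = 318096 ≡ 1018 (mod 1403)
5^256 ≡ 1018^2 = 1036324 ≡ 910 (mod 1403)
5^512 ≡ 910^2 = 828100 ≡ 330 (mod 1403)
5^1024 ≡ 330^2 = 108900 ≡ 869 (mod 1403)
1402 = 1024 + 256 + 64 + 32 + 16 + 8 + 2 in binary powers of 2.
So 5^1402 ≡ 869 · 910 · 564 · 147 · 1337 · 591 · 25 ≡ 992 (mod 1403).
Since 992 ≠ 1, base 5 is a Fermat witness: 1403 is composite.

992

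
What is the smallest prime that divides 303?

3

303 is odd.
Digit sum 6, divisible by 3.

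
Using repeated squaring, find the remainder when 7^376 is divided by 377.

7^1 ≡ 7 (mod 377)
7^2 ≡ 7^2 = 49 ≡ 49 (mod 377)
7^4 ≡ 49^2 = 2401 ≡ 139 (mod 377)
7^8 ≡ 139^2 = 19321 ≡ 94 (mod 377)
7^16 ≡ 94^2 = 8836 ≡ 165 (mod 377)
7^32 ≡ 165^2 = 27225 ≡ 81 (mod 377)
7^64 ≡ 81^2 = 6561 ≡ 152 (mod 377)
7^128 ≡ 152^2 = 23104 ≡ 107 (mod 377)
7^256 ≡ 107^2 = 11449 ≡ 139 (mod 377)
376 = 256 + 64 + 32 + 16 + 8 in binary powers of 2.
So 7^376 ≡ 139 · 152 · 81 · 165 · 94 ≡ 74 (mod 377).
Since 74 ≠ 1, base 7 is a Fermat witness: 377 is composite.

74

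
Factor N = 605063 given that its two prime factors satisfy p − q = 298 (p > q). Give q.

Since p = q + 298, we have 605063 = q(q + 298), so q² + 298q − 605063 = 0.
Discriminant: 298² + 4·605063 = 88804 + 2420252 = 2509056; √2509056 = 1584.
q = (−298 + 1584)/2 = 643, and p = q + 298 = 941.
Check: 643 · 941 = 605063.

643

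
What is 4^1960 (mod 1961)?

1561

4^1 ≡ 4 (mod 1961)
4^2 ≡ 4^2 = 16 ≡ 16 (mod 1961)
4^4 ≡ 16^2 = 256 ≡ 256 (mod 1961)
4^8 ≡ 256^2 = 65536 ≡ 823 (mod 1961)
4^16 ≡ 823^2 = 677329 ≡ 784 (mod 1961)
4^32 ≡ 784^2 = 614656 ≡ 863 (mod 1961)
4^64 ≡ 863^2 = 744769 ≡ 1550 (mod 1961)
4^128 ≡ 1550^2 = 2402500 ≡ 275 (mod 1961)
4^256 ≡ 275^2 = 75625 ≡ 1107 (mod 1961)
4^512 ≡ 1107^2 = 1225449 ≡ 1785 (mod 1961)
4^1024 ≡ 1785^2 = 3186225 ≡ 1561 (mod 1961)
1960 = 1024 + 512 + 256 + 128 + 32 + 8 in binary powers of 2.
So 4^1960 ≡ 1561 · 1785 · 1107 · 275 · 863 · 823 ≡ 1561 (mod 1961).
Since 1561 ≠ 1, base 4 is a Fermat witness: 1961 is composite.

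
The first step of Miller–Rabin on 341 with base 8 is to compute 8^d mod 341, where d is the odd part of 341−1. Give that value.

341 − 1 = 340 = 2^2 · 85, so d = 85.
8^1 ≡ 8 (mod 341)
8^2 ≡ 8^2 = 64 ≡ 64 (mod 341)
8^4 ≡ 64^2 = 4096 ≡ 4 (mod 341)
8^8 ≡ 4^2 = 16 ≡ 16 (mod 341)
8^16 ≡ 16^2 = 256 ≡ 256 (mod 341)
8^32 ≡ 256^2 = 65536 ≡ 64 (mod 341)
8^64 ≡ 64^2 = 4096 ≡ 4 (mod 341)
85 = 64 + 16 + 4 + 1 in binary powers of 2.
So 8^85 ≡ 4 · 256 · 4 · 8 ≡ 32 (mod 341).
Squaring chain: 32 → 1; never reaches −1, so base 8 is a Miller–Rabin witness that 341 is composite.

32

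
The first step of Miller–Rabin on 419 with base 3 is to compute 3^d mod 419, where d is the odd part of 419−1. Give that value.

419 − 1 = 418 = 2^1 · 209, so d = 209.
3^1 ≡ 3 (mod 419)
3^2 ≡ 3^2 = 9 ≡ 9 (mod 419)
3^4 ≡ 9^2 = 81 ≡ 81 (mod 419)
3^8 ≡ 81^2 = 6561 ≡ 276 (mod 419)
3^16 ≡ 276^2 = 76176 ≡ 337 (mod 419)
3^32 ≡ 337^2 = 113569 ≡ 20 (mod 419)
3^64 ≡ 20^2 = 400 ≡ 400 (mod 419)
3^128 ≡ 400^2 = 160000 ≡ 361 (mod 419)
209 = 128 + 64 + 16 + 1 in binary powers of 2.
So 3^209 ≡ 361 · 400 · 337 · 3 ≡ 1 (mod 419).
Since 3^d ≡ 1 (mod 419), base 3 does not prove 419 composite.

1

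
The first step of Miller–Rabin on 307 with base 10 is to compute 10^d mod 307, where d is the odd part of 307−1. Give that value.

1

307 − 1 = 306 = 2^1 · 153, so d = 153.
10^1 ≡ 10 (mod 307)
10^2 ≡ 10^2 = 100 ≡ 100 (mod 307)
10^4 ≡ 100^2 = 10000 ≡ 176 (mod 307)
10^8 ≡ 176^2 = 30976 ≡ 276 (mod 307)
10^16 ≡ 276^2 = 76176 ≡ 40 (mod 307)
10^32 ≡ 40^2 = 1600 ≡ 65 (mod 307)
10^64 ≡ 65^2 = 4225 ≡ 234 (mod 307)
10^128 ≡ 234^2 = 54756 ≡ 110 (mod 307)
153 = 128 + 16 + 8 + 1 in binary powers of 2.
So 10^153 ≡ 110 · 40 · 276 · 10 ≡ 1 (mod 307).
Since 10^d ≡ 1 (mod 307), base 10 does not prove 307 composite.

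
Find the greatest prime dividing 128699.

128699 = 41 · 3139
3139 = 43 · 73
73 is prime.
So 128699 = 41 · 43 · 73; the largest prime factor is 73.

73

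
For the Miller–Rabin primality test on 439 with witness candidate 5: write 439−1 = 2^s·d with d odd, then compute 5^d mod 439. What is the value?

1

439 − 1 = 438 = 2^1 · 219, so d = 219.
5^1 ≡ 5 (mod 439)
5^2 ≡ 5^2 = 25 ≡ 25 (mod 439)
5^4 ≡ 25^2 = 625 ≡ 186 (mod 439)
5^8 ≡ 186^2 = 34596 ≡ 354 (mod 439)
5^16 ≡ 354^2 = 125316 ≡ 201 (mod 439)
5^32 ≡ 201^2 = 40401 ≡ 13 (mod 439)
5^64 ≡ 13^2 = 169 ≡ 169 (mod 439)
5^128 ≡ 169^2 = 28561 ≡ 26 (mod 439)
219 = 128 + 64 + 16 + 8 + 2 + 1 in binary powers of 2.
So 5^219 ≡ 26 · 169 · 201 · 354 · 25 · 5 ≡ 1 (mod 439).
Since 5^d ≡ 1 (mod 439), base 5 does not prove 439 composite.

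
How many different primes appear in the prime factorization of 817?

817 = 19 · 43
817 = 19 · 43, which has 2 distinct prime factors.

2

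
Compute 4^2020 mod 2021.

4^1 ≡ 4 (mod 2021)
4^2 ≡ 4^2 = 16 ≡ 16 (mod 2021)
4^4 ≡ 16^2 = 256 ≡ 256 (mod 2021)
4^8 ≡ 256^2 = 65536 ≡ 864 (mod 2021)
4^16 ≡ 864^2 = 746496 ≡ 747 (mod 2021)
4^32 ≡ 747^2 = 558009 ≡ 213 (mod 2021)
4^64 ≡ 213^2 = 45369 ≡ 907 (mod 2021)
4^128 ≡ 907^2 = 822649 ≡ 102 (mod 2021)
4^256 ≡ 102^2 = 10404 ≡ 299 (mod 2021)
4^512 ≡ 299^2 = 89401 ≡ 477 (mod 2021)
4^1024 ≡ 477^2 = 227529 ≡ 1177 (mod 2021)
2020 = 1024 + 512 + 256 + 128 + 64 + 32 + 4 in binary powers of 2.
So 4^2020 ≡ 1177 · 477 · 299 · 102 · 907 · 213 · 256 ≡ 385 (mod 2021).
Since 385 ≠ 1, base 4 is a Fermat witness: 2021 is composite.

385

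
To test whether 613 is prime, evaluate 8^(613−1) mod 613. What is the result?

8^1 ≡ 8 (mod 613)
8^2 ≡ 8^2 = 64 ≡ 64 (mod 613)
8^4 ≡ 64^2 = 4096 ≡ 418 (mod 613)
8^8 ≡ 418^2 = 174724 ≡ 19 (mod 613)
8^16 ≡ 19^2 = 361 ≡ 361 (mod 613)
8^32 ≡ 361^2 = 130321 ≡ 365 (mod 613)
8^64 ≡ 365^2 = 133225 ≡ 204 (mod 613)
8^128 ≡ 204^2 = 41616 ≡ 545 (mod 613)
8^256 ≡ 545^2 = 297025 ≡ 333 (mod 613)
8^512 ≡ 333^2 = 110889 ≡ 549 (mod 613)
612 = 512 + 64 + 32 + 4 in binary powers of 2.
So 8^612 ≡ 549 · 204 · 365 · 418 ≡ 1 (mod 613).
Since the result is 1, base 8 gives no evidence that 613 is composite.

1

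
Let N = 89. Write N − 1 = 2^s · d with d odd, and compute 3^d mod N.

37

89 − 1 = 88 = 2^3 · 11, so d = 11.
3^1 ≡ 3 (mod 89)
3^2 ≡ 3^2 = 9 ≡ 9 (mod 89)
3^4 ≡ 9^2 = 81 ≡ 81 (mod 89)
3^8 ≡ 81^2 = 6561 ≡ 64 (mod 89)
11 = 8 + 2 + 1 in binary powers of 2.
So 3^11 ≡ 64 · 9 · 3 ≡ 37 (mod 89).
Squaring chain: 37 → 34 → 88; reaches −1, so base 3 does not prove 89 composite.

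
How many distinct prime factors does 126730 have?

126730 = 2 · 63365
63365 = 5 · 12673
12673 = 19 · 667
667 = 23 · 29
126730 = 2 · 5 · 19 · 23 · 29, which has 5 distinct prime factors.

5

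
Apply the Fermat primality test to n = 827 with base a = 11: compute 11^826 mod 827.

11^1 ≡ 11 (mod 827)
11^2 ≡ 11^2 = 121 ≡ 121 (mod 827)
11^4 ≡ 121^2 = 14641 ≡ 582 (mod 827)
11^8 ≡ 582^2 = 338724 ≡ 481 (mod 827)
11^16 ≡ 481^2 = 231361 ≡ 628 (mod 827)
11^32 ≡ 628^2 = 394384 ≡ 732 (mod 827)
11^64 ≡ 732^2 = 535824 ≡ 755 (mod 827)
11^128 ≡ 755^2 = 570025 ≡ 222 (mod 827)
11^256 ≡ 222^2 = 49284 ≡ 491 (mod 827)
11^512 ≡ 491^2 = 241081 ≡ 424 (mod 827)
826 = 512 + 256 + 32 + 16 + 8 + 2 in binary powers of 2.
So 11^826 ≡ 424 · 491 · 732 · 628 · 481 · 121 ≡ 1 (mod 827).
Since the result is 1, base 11 gives no evidence that 827 is composite.

1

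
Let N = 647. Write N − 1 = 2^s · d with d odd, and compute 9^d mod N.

1

647 − 1 = 646 = 2^1 · 323, so d = 323.
9^1 ≡ 9 (mod 647)
9^2 ≡ 9^2 = 81 ≡ 81 (mod 647)
9^4 ≡ 81^2 = 6561 ≡ 91 (mod 647)
9^8 ≡ 91^2 = 8281 ≡ 517 (mod 647)
9^16 ≡ 517^2 = 267289 ≡ 78 (mod 647)
9^32 ≡ 78^2 = 6084 ≡ 261 (mod 647)
9^64 ≡ 261^2 = 68121 ≡ 186 (mod 647)
9^128 ≡ 186^2 = 34596 ≡ 305 (mod 647)
9^256 ≡ 305^2 = 93025 ≡ 504 (mod 647)
323 = 256 + 64 + 2 + 1 in binary powers of 2.
So 9^323 ≡ 504 · 186 · 81 · 9 ≡ 1 (mod 647).
Since 9^d ≡ 1 (mod 647), base 9 does not prove 647 composite.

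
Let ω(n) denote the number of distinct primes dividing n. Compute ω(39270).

6

39270 = 2 · 19635
19635 = 3 · 6545
6545 = 5 · 1309
1309 = 7 · 187
187 = 11 · 17
39270 = 2 · 3 · 5 · 7 · 11 · 17, which has 6 distinct prime factors.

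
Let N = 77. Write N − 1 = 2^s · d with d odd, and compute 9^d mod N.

16

77 − 1 = 76 = 2^2 · 19, so d = 19.
9^1 ≡ 9 (mod 77)
9^2 ≡ 9^2 = 81 ≡ 4 (mod 77)
9^4 ≡ 4^2 = 16 ≡ 16 (mod 77)
9^8 ≡ 16^2 = 256 ≡ 25 (mod 77)
9^16 ≡ 25^2 = 625 ≡ 9 (mod 77)
19 = 16 + 2 + 1 in binary powers of 2.
So 9^19 ≡ 9 · 4 · 9 ≡ 16 (mod 77).
Squaring chain: 16 → 25; never reaches −1, so base 9 is a Miller–Rabin witness that 77 is composite.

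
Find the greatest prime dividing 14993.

14993 = 11 · 1363
1363 = 29 · 47
47 is prime.
So 14993 = 11 · 29 · 47; the largest prime factor is 47.

47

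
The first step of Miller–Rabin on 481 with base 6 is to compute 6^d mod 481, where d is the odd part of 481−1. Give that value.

216

481 − 1 = 480 = 2^5 · 15, so d = 15.
6^1 ≡ 6 (mod 481)
6^2 ≡ 6^2 = 36 ≡ 36 (mod 481)
6^4 ≡ 36^2 = 1296 ≡ 334 (mod 481)
6^8 ≡ 334^2 = 111556 ≡ 445 (mod 481)
15 = 8 + 4 + 2 + 1 in binary powers of 2.
So 6^15 ≡ 445 · 334 · 36 · 6 ≡ 216 (mod 481).
Squaring chain: 216 → 480 → 1 → 1 → 1; reaches −1, so base 6 does not prove 481 composite.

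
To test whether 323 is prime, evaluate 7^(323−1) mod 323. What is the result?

7^1 ≡ 7 (mod 323)
7^2 ≡ 7^2 = 49 ≡ 49 (mod 323)
7^4 ≡ 49^2 = 2401 ≡ 140 (mod 323)
7^8 ≡ 140^2 = 19600 ≡ 220 (mod 323)
7^16 ≡ 220^2 = 48400 ≡ 273 (mod 323)
7^32 ≡ 273^2 = 74529 ≡ 239 (mod 323)
7^64 ≡ 239^2 = 57121 ≡ 273 (mod 323)
7^128 ≡ 273^2 = 74529 ≡ 239 (mod 323)
7^256 ≡ 239^2 = 57121 ≡ 273 (mod 323)
322 = 256 + 64 + 2 in binary powers of 2.
So 7^322 ≡ 273 · 273 · 49 ≡ 83 (mod 323).
Since 83 ≠ 1, base 7 is a Fermat witness: 323 is composite.

83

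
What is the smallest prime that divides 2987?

2987 is odd.
Digit sum 26, not divisible by 3.
Ends in 7: not divisible by 5.
7: 2987 = 7·426 + 5
11: 2987 = 11·271 + 6
13: 2987 = 13·229 + 10
17: 2987 = 17·175 + 12
19: 2987 = 19·157 + 4
23: 2987 = 23·129 + 20
29: 2987 = 29·103

29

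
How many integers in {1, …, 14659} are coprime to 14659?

Factor: 14659 = 107 · 137.
φ(14659) = (107−1) · (137−1) = 106 · 136 = 14416.

14416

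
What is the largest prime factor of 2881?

67

2881 = 43 · 67
67 is prime.
So 2881 = 43 · 67; the largest prime factor is 67.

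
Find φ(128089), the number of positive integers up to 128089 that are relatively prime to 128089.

Factor: 128089 = 13 · 59 · 167.
φ(128089) = (13−1) · (59−1) · (167−1) = 12 · 58 · 166 = 115536.

115536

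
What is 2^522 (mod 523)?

1

2^1 ≡ 2 (mod 523)
2^2 ≡ 2^2 = 4 ≡ 4 (mod 523)
2^4 ≡ 4^2 = 16 ≡ 16 (mod 523)
2^8 ≡ 16^2 = 256 ≡ 256 (mod 523)
2^16 ≡ 256^2 = 65536 ≡ 161 (mod 523)
2^32 ≡ 161^2 = 25921 ≡ 294 (mod 523)
2^64 ≡ 294^2 = 86436 ≡ 141 (mod 523)
2^128 ≡ 141^2 = 19881 ≡ 7 (mod 523)
2^256 ≡ 7^2 = 49 ≡ 49 (mod 523)
2^512 ≡ 49^2 = 2401 ≡ 309 (mod 523)
522 = 512 + 8 + 2 in binary powers of 2.
So 2^522 ≡ 309 · 256 · 4 ≡ 1 (mod 523).
Since the result is 1, base 2 gives no evidence that 523 is composite.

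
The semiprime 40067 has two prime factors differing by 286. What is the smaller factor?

Since p = q + 286, we have 40067 = q(q + 286), so q² + 286q − 40067 = 0.
Discriminant: 286² + 4·40067 = 81796 + 160268 = 242064; √242064 = 492.
q = (−286 + 492)/2 = 103, and p = q + 286 = 389.
Check: 103 · 389 = 40067.

103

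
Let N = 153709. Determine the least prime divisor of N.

153709 is odd.
Digit sum 25, not divisible by 3.
Ends in 9: not divisible by 5.
7: 153709 = 7·21958 + 3
11: 153709 = 11·13973 + 6
13: 153709 = 13·11823 + 10
17: 153709 = 17·9041 + 12
19: 153709 = 19·8089 + 18
23: 153709 = 23·6683

23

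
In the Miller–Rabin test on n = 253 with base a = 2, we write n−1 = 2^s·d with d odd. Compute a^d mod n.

118

253 − 1 = 252 = 2^2 · 63, so d = 63.
2^1 ≡ 2 (mod 253)
2^2 ≡ 2^2 = 4 ≡ 4 (mod 253)
2^4 ≡ 4^2 = 16 ≡ 16 (mod 253)
2^8 ≡ 16^2 = 256 ≡ 3 (mod 253)
2^16 ≡ 3^2 = 9 ≡ 9 (mod 253)
2^32 ≡ 9^2 = 81 ≡ 81 (mod 253)
63 = 32 + 16 + 8 + 4 + 2 + 1 in binary powers of 2.
So 2^63 ≡ 81 · 9 · 3 · 16 · 4 · 2 ≡ 118 (mod 253).
Squaring chain: 118 → 9; never reaches −1, so base 2 is a Miller–Rabin witness that 253 is composite.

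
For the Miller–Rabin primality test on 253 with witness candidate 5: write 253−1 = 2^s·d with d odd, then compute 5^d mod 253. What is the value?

253 − 1 = 252 = 2^2 · 63, so d = 63.
5^1 ≡ 5 (mod 253)
5^2 ≡ 5^2 = 25 ≡ 25 (mod 253)
5^4 ≡ 25^2 = 625 ≡ 119 (mod 253)
5^8 ≡ 119^2 = 14161 ≡ 246 (mod 253)
5^16 ≡ 246^2 = 60516 ≡ 49 (mod 253)
5^32 ≡ 49^2 = 2401 ≡ 124 (mod 253)
63 = 32 + 16 + 8 + 4 + 2 + 1 in binary powers of 2.
So 5^63 ≡ 124 · 49 · 246 · 119 · 25 · 5 ≡ 191 (mod 253).
Squaring chain: 191 → 49; never reaches −1, so base 5 is a Miller–Rabin witness that 253 is composite.

191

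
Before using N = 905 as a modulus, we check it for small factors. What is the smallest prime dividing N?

5

905 is odd.
Digit sum 14, not divisible by 3.
Ends in 5: divisible by 5.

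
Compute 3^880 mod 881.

1

3^1 ≡ 3 (mod 881)
3^2 ≡ 3^2 = 9 ≡ 9 (mod 881)
3^4 ≡ 9^2 = 81 ≡ 81 (mod 881)
3^8 ≡ 81^2 = 6561 ≡ 394 (mod 881)
3^16 ≡ 394^2 = 155236 ≡ 180 (mod 881)
3^32 ≡ 180^2 = 32400 ≡ 684 (mod 881)
3^64 ≡ 684^2 = 467856 ≡ 45 (mod 881)
3^128 ≡ 45^2 = 2025 ≡ 263 (mod 881)
3^256 ≡ 263^2 = 69169 ≡ 451 (mod 881)
3^512 ≡ 451^2 = 203401 ≡ 771 (mod 881)
880 = 512 + 256 + 64 + 32 + 16 in binary powers of 2.
So 3^880 ≡ 771 · 451 · 45 · 684 · 180 ≡ 1 (mod 881).
Since the result is 1, base 3 gives no evidence that 881 is composite.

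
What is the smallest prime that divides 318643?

13

318643 is odd.
Digit sum 25, not divisible by 3.
Ends in 3: not divisible by 5.
7: 318643 = 7·45520 + 3
11: 318643 = 11·28967 + 6
13: 318643 = 13·24511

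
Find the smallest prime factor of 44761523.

44761523 is odd.
Digit sum 32, not divisible by 3.
Ends in 3: not divisible by 5.
7: 44761523 = 7·6394503 + 2
11: 44761523 = 11·4069229 + 4
13: 44761523 = 13·3443194 + 1
17: 44761523 = 17·2633030 + 13
19: 44761523 = 19·2355869 + 12
23: 44761523 = 23·1946153 + 4
29: 44761523 = 29·1543500 + 23
31: 44761523 = 31·1443920 + 3
37: 44761523 = 37·1209770 + 33
41: 44761523 = 41·1091744 + 19
43: 44761523 = 43·1040965 + 28
47: 44761523 = 47·952372 + 39
53: 44761523 = 53·844557 + 2
59: 44761523 = 59·758669 + 52
61: 44761523 = 61·733795 + 28
67: 44761523 = 67·668082 + 29
71: 44761523 = 71·630443 + 70
73: 44761523 = 73·613171 + 40
79: 44761523 = 79·566601 + 44
83: 44761523 = 83·539295 + 38
89: 44761523 = 89·502938 + 41
97: 44761523 = 97·461459

97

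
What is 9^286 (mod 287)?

9^1 ≡ 9 (mod 287)
9^2 ≡ 9^2 = 81 ≡ 81 (mod 287)
9^4 ≡ 81^2 = 6561 ≡ 247 (mod 287)
9^8 ≡ 247^2 = 61009 ≡ 165 (mod 287)
9^16 ≡ 165^2 = 27225 ≡ 247 (mod 287)
9^32 ≡ 247^2 = 61009 ≡ 165 (mod 287)
9^64 ≡ 165^2 = 27225 ≡ 247 (mod 287)
9^128 ≡ 247^2 = 61009 ≡ 165 (mod 287)
9^256 ≡ 165^2 = 27225 ≡ 247 (mod 287)
286 = 256 + 16 + 8 + 4 + 2 in binary powers of 2.
So 9^286 ≡ 247 · 247 · 165 · 247 · 81 ≡ 163 (mod 287).
Since 163 ≠ 1, base 9 is a Fermat witness: 287 is composite.

163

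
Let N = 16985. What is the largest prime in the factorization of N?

79

16985 = 5 · 3397
3397 = 43 · 79
79 is prime.
So 16985 = 5 · 43 · 79; the largest prime factor is 79.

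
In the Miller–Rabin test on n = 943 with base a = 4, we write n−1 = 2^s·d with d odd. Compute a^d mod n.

496

943 − 1 = 942 = 2^1 · 471, so d = 471.
4^1 ≡ 4 (mod 943)
4^2 ≡ 4^2 = 16 ≡ 16 (mod 943)
4^4 ≡ 16^2 = 256 ≡ 256 (mod 943)
4^8 ≡ 256^2 = 65536 ≡ 469 (mod 943)
4^16 ≡ 469^2 = 219961 ≡ 242 (mod 943)
4^32 ≡ 242^2 = 58564 ≡ 98 (mod 943)
4^64 ≡ 98^2 = 9604 ≡ 174 (mod 943)
4^128 ≡ 174^2 = 30276 ≡ 100 (mod 943)
4^256 ≡ 100^2 = 10000 ≡ 570 (mod 943)
471 = 256 + 128 + 64 + 16 + 4 + 2 + 1 in binary powers of 2.
So 4^471 ≡ 570 · 100 · 174 · 242 · 256 · 16 · 4 ≡ 496 (mod 943).
Squaring chain: 496; never reaches −1, so base 4 is a Miller–Rabin witness that 943 is composite.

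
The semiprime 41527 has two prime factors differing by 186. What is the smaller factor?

131

Since p = q + 186, we have 41527 = q(q + 186), so q² + 186q − 41527 = 0.
Discriminant: 186² + 4·41527 = 34596 + 166108 = 200704; √200704 = 448.
q = (−186 + 448)/2 = 131, and p = q + 186 = 317.
Check: 131 · 317 = 41527.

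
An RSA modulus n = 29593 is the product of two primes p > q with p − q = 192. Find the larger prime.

Since p = q + 192, we have 29593 = q(q + 192), so q² + 192q − 29593 = 0.
Discriminant: 192² + 4·29593 = 36864 + 118372 = 155236; √155236 = 394.
q = (−192 + 394)/2 = 101, and p = q + 192 = 293.
Check: 101 · 293 = 29593.

293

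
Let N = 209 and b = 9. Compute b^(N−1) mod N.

47

9^1 ≡ 9 (mod 209)
9^2 ≡ 9^2 = 81 ≡ 81 (mod 209)
9^4 ≡ 81^2 = 6561 ≡ 82 (mod 209)
9^8 ≡ 82^2 = 6724 ≡ 36 (mod 209)
9^16 ≡ 36^2 = 1296 ≡ 42 (mod 209)
9^32 ≡ 42^2 = 1764 ≡ 92 (mod 209)
9^64 ≡ 92^2 = 8464 ≡ 104 (mod 209)
9^128 ≡ 104^2 = 10816 ≡ 157 (mod 209)
208 = 128 + 64 + 16 in binary powers of 2.
So 9^208 ≡ 157 · 104 · 42 ≡ 47 (mod 209).
Since 47 ≠ 1, base 9 is a Fermat witness: 209 is composite.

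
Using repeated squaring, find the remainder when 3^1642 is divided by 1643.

3^1 ≡ 3 (mod 1643)
3^2 ≡ 3^2 = 9 ≡ 9 (mod 1643)
3^4 ≡ 9^2 = 81 ≡ 81 (mod 1643)
3^8 ≡ 81^2 = 6561 ≡ 1632 (mod 1643)
3^16 ≡ 1632^2 = 2663424 ≡ 121 (mod 1643)
3^32 ≡ 121^2 = 14641 ≡ 1497 (mod 1643)
3^64 ≡ 1497^2 = 2241009 ≡ 1600 (mod 1643)
3^128 ≡ 1600^2 = 2560000 ≡ 206 (mod 1643)
3^256 ≡ 206^2 = 42436 ≡ 1361 (mod 1643)
3^512 ≡ 1361^2 = 1852321 ≡ 660 (mod 1643)
3^1024 ≡ 660^2 = 435600 ≡ 205 (mod 1643)
1642 = 1024 + 512 + 64 + 32 + 8 + 2 in binary powers of 2.
So 3^1642 ≡ 205 · 660 · 1600 · 1497 · 1632 · 9 ≡ 820 (mod 1643).
Since 820 ≠ 1, base 3 is a Fermat witness: 1643 is composite.

820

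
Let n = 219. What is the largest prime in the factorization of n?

219 = 3 · 73
73 is prime.
So 219 = 3 · 73; the largest prime factor is 73.

73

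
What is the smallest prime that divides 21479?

21479 is odd.
Digit sum 23, not divisible by 3.
Ends in 9: not divisible by 5.
7: 21479 = 7·3068 + 3
11: 21479 = 11·1952 + 7
13: 21479 = 13·1652 + 3
17: 21479 = 17·1263 + 8
19: 21479 = 19·1130 + 9
23: 21479 = 23·933 + 20
29: 21479 = 29·740 + 19
31: 21479 = 31·692 + 27
37: 21479 = 37·580 + 19
41: 21479 = 41·523 + 36
43: 21479 = 43·499 + 22
47: 21479 = 47·457

47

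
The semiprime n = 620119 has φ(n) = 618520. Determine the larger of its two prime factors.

φ(n) = (p−1)(q−1) = n − (p+q) + 1, so p + q = 620119 − 618520 + 1 = 1600.
p and q are the roots of t² − 1600t + 620119 = 0.
Discriminant: 1600² − 4·620119 = 2560000 − 2480476 = 79524; √79524 = 282.
q = (1600 − 282)/2 = 659, p = (1600 + 282)/2 = 941.
Check: 659 · 941 = 620119.

941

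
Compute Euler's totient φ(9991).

9792

Factor: 9991 = 97 · 103.
φ(9991) = (97−1) · (103−1) = 96 · 102 = 9792.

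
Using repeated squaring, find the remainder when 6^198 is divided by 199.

6^1 ≡ 6 (mod 199)
6^2 ≡ 6^2 = 36 ≡ 36 (mod 199)
6^4 ≡ 36^2 = 1296 ≡ 102 (mod 199)
6^8 ≡ 102^2 = 10404 ≡ 56 (mod 199)
6^16 ≡ 56^2 = 3136 ≡ 151 (mod 199)
6^32 ≡ 151^2 = 22801 ≡ 115 (mod 199)
6^64 ≡ 115^2 = 13225 ≡ 91 (mod 199)
6^128 ≡ 91^2 = 8281 ≡ 122 (mod 199)
198 = 128 + 64 + 4 + 2 in binary powers of 2.
So 6^198 ≡ 122 · 91 · 102 · 36 ≡ 1 (mod 199).
Since the result is 1, base 6 gives no evidence that 199 is composite.

1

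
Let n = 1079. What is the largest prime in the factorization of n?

83

1079 = 13 · 83
83 is prime.
So 1079 = 13 · 83; the largest prime factor is 83.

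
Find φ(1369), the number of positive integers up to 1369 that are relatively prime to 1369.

Factor: 1369 = 37^2.
φ(1369) = 37^1·(37−1) = 1332.

1332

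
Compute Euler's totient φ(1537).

1456

Factor: 1537 = 29 · 53.
φ(1537) = (29−1) · (53−1) = 28 · 52 = 1456.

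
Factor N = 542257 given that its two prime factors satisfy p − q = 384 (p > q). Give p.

Since p = q + 384, we have 542257 = q(q + 384), so q² + 384q − 542257 = 0.
Discriminant: 384² + 4·542257 = 147456 + 2169028 = 2316484; √2316484 = 1522.
q = (−384 + 1522)/2 = 569, and p = q + 384 = 953.
Check: 569 · 953 = 542257.

953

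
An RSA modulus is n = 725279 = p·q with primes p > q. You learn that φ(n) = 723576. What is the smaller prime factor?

φ(n) = (p−1)(q−1) = n − (p+q) + 1, so p + q = 725279 − 723576 + 1 = 1704.
p and q are the roots of t² − 1704t + 725279 = 0.
Discriminant: 1704² − 4·725279 = 2903616 − 2901116 = 2500; √2500 = 50.
q = (1704 − 50)/2 = 827, p = (1704 + 50)/2 = 877.
Check: 827 · 877 = 725279.

827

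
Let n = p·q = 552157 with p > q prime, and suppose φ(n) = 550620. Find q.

571

φ(n) = (p−1)(q−1) = n − (p+q) + 1, so p + q = 552157 − 550620 + 1 = 1538.
p and q are the roots of t² − 1538t + 552157 = 0.
Discriminant: 1538² − 4·552157 = 2365444 − 2208628 = 156816; √156816 = 396.
q = (1538 − 396)/2 = 571, p = (1538 + 396)/2 = 967.
Check: 571 · 967 = 552157.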